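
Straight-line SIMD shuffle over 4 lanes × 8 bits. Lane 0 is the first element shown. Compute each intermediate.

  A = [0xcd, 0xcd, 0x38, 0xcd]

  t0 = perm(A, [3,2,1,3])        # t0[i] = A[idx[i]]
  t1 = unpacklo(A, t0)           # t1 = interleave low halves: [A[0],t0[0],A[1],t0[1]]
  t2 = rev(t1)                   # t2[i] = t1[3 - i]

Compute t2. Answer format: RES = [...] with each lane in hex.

RES = [0x38, 0xcd, 0xcd, 0xcd]

t0 = [0xcd, 0x38, 0xcd, 0xcd]
t1 = [0xcd, 0xcd, 0xcd, 0x38]
t2 = [0x38, 0xcd, 0xcd, 0xcd]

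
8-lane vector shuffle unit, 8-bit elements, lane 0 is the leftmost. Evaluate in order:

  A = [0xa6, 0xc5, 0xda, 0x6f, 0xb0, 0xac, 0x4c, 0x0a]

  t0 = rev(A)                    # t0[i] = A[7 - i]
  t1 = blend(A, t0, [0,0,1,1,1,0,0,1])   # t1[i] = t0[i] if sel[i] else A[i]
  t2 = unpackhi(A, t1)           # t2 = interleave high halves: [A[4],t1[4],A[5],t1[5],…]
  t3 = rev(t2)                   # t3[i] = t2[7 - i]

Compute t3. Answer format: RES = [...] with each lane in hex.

→ t0 |0a|4c|ac|b0|6f|da|c5|a6|
→ t1 |a6|c5|ac|b0|6f|ac|4c|a6|
→ t2 |b0|6f|ac|ac|4c|4c|0a|a6|
→ t3 |a6|0a|4c|4c|ac|ac|6f|b0|

RES = [0xa6, 0x0a, 0x4c, 0x4c, 0xac, 0xac, 0x6f, 0xb0]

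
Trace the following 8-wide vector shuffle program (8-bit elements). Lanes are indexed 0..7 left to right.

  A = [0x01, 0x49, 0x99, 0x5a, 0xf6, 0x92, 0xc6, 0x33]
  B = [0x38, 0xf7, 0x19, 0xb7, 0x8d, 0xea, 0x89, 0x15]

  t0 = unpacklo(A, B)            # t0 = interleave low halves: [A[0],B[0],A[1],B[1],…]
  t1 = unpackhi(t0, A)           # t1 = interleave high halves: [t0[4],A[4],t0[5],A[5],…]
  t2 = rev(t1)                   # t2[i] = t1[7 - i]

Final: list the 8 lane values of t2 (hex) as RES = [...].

t0 = [0x01, 0x38, 0x49, 0xf7, 0x99, 0x19, 0x5a, 0xb7]
t1 = [0x99, 0xf6, 0x19, 0x92, 0x5a, 0xc6, 0xb7, 0x33]
t2 = [0x33, 0xb7, 0xc6, 0x5a, 0x92, 0x19, 0xf6, 0x99]

RES = [ 0x33  0xb7  0xc6  0x5a  0x92  0x19  0xf6  0x99 ]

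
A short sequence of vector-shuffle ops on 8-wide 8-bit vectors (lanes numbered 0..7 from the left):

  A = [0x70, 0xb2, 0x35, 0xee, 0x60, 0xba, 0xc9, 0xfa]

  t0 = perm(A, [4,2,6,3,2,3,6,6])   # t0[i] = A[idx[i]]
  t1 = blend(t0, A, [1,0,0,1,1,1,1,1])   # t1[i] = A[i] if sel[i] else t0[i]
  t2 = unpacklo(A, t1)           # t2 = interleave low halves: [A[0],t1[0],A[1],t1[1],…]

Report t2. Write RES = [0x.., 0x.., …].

RES = [ 0x70  0x70  0xb2  0x35  0x35  0xc9  0xee  0xee ]

→ t0 |60|35|c9|ee|35|ee|c9|c9|
→ t1 |70|35|c9|ee|60|ba|c9|fa|
→ t2 |70|70|b2|35|35|c9|ee|ee|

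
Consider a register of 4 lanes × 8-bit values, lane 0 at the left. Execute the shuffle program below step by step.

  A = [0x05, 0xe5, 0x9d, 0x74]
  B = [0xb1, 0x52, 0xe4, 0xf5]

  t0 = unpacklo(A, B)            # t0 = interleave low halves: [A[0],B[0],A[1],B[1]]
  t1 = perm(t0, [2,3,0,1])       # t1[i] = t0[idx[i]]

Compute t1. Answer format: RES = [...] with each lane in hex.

→ t0 |05|b1|e5|52|
→ t1 |e5|52|05|b1|

RES = [ 0xe5  0x52  0x05  0xb1 ]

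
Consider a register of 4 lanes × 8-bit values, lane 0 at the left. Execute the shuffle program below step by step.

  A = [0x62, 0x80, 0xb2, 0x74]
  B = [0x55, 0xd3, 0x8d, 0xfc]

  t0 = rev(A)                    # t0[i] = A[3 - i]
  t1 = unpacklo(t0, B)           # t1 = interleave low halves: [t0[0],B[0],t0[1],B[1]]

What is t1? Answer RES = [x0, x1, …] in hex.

RES = [0x74, 0x55, 0xb2, 0xd3]

t0 = [0x74, 0xb2, 0x80, 0x62]
t1 = [0x74, 0x55, 0xb2, 0xd3]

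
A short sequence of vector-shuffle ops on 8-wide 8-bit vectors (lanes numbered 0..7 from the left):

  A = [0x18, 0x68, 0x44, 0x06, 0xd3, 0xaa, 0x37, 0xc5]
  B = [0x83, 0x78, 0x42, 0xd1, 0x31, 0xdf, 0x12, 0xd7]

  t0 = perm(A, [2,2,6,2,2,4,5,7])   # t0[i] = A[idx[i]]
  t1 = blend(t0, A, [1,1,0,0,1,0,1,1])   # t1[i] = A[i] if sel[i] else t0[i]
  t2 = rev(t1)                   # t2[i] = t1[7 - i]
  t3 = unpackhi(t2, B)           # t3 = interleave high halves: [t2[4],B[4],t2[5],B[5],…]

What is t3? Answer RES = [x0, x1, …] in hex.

RES = [0x44, 0x31, 0x37, 0xdf, 0x68, 0x12, 0x18, 0xd7]

  t0: 44 44 37 44 44 d3 aa c5
  t1: 18 68 37 44 d3 d3 37 c5
  t2: c5 37 d3 d3 44 37 68 18
  t3: 44 31 37 df 68 12 18 d7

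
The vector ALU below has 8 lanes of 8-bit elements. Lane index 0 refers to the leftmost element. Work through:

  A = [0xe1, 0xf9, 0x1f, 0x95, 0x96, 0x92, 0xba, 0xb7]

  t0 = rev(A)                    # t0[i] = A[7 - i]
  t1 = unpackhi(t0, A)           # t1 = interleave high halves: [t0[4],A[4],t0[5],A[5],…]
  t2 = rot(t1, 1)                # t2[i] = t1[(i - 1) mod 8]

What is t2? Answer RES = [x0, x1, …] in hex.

t0 = [0xb7, 0xba, 0x92, 0x96, 0x95, 0x1f, 0xf9, 0xe1]
t1 = [0x95, 0x96, 0x1f, 0x92, 0xf9, 0xba, 0xe1, 0xb7]
t2 = [0xb7, 0x95, 0x96, 0x1f, 0x92, 0xf9, 0xba, 0xe1]

RES = [ 0xb7  0x95  0x96  0x1f  0x92  0xf9  0xba  0xe1 ]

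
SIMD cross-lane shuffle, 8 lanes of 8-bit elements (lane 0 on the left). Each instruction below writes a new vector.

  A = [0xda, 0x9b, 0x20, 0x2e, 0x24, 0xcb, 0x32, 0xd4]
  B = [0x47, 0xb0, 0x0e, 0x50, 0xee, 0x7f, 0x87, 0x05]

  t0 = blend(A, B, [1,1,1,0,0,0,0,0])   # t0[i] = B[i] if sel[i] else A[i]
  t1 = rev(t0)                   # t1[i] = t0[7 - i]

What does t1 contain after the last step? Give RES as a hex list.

t0 = [0x47, 0xb0, 0x0e, 0x2e, 0x24, 0xcb, 0x32, 0xd4]
t1 = [0xd4, 0x32, 0xcb, 0x24, 0x2e, 0x0e, 0xb0, 0x47]

RES = [0xd4, 0x32, 0xcb, 0x24, 0x2e, 0x0e, 0xb0, 0x47]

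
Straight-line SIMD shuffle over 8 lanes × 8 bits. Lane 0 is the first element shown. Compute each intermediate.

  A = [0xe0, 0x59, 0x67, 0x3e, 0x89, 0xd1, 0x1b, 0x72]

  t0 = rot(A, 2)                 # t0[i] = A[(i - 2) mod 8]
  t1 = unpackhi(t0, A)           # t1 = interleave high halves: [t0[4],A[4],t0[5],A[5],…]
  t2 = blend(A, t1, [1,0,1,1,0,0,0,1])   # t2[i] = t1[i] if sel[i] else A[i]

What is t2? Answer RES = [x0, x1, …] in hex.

→ t0 |1b|72|e0|59|67|3e|89|d1|
→ t1 |67|89|3e|d1|89|1b|d1|72|
→ t2 |67|59|3e|d1|89|d1|1b|72|

RES = [0x67, 0x59, 0x3e, 0xd1, 0x89, 0xd1, 0x1b, 0x72]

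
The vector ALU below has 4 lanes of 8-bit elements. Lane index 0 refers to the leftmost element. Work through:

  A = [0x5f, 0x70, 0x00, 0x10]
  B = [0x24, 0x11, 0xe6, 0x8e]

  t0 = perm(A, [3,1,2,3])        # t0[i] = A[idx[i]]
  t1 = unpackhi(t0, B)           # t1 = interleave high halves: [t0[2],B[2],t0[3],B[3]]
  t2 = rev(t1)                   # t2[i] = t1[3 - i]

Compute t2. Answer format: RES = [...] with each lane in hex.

  t0: 10 70 00 10
  t1: 00 e6 10 8e
  t2: 8e 10 e6 00

RES = [ 0x8e  0x10  0xe6  0x00 ]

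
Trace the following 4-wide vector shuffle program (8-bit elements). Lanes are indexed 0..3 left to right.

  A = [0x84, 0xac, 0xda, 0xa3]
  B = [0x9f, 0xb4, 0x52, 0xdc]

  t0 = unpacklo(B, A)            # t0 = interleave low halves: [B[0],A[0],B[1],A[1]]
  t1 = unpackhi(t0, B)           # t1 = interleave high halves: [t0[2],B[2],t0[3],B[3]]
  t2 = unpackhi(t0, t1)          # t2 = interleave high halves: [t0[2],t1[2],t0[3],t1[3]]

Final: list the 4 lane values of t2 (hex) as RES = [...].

t0 = [0x9f, 0x84, 0xb4, 0xac]
t1 = [0xb4, 0x52, 0xac, 0xdc]
t2 = [0xb4, 0xac, 0xac, 0xdc]

RES = [0xb4, 0xac, 0xac, 0xdc]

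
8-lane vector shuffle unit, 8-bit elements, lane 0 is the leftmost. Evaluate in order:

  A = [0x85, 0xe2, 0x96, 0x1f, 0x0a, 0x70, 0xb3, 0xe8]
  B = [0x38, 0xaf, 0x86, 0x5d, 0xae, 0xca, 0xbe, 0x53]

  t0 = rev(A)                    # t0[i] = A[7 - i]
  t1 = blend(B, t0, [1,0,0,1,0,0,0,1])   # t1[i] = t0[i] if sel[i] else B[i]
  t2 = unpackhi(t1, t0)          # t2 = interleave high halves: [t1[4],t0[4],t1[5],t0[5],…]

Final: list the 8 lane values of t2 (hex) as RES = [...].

RES = [ 0xae  0x1f  0xca  0x96  0xbe  0xe2  0x85  0x85 ]

t0 = [0xe8, 0xb3, 0x70, 0x0a, 0x1f, 0x96, 0xe2, 0x85]
t1 = [0xe8, 0xaf, 0x86, 0x0a, 0xae, 0xca, 0xbe, 0x85]
t2 = [0xae, 0x1f, 0xca, 0x96, 0xbe, 0xe2, 0x85, 0x85]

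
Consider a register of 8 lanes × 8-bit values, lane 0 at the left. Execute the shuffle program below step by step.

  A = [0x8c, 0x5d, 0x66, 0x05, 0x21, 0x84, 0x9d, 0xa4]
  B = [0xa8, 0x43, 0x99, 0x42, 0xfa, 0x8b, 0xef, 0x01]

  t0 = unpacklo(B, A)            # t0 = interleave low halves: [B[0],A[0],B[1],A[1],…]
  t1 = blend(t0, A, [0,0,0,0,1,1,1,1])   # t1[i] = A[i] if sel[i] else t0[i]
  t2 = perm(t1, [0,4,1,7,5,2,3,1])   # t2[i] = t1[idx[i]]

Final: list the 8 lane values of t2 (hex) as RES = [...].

  t0: a8 8c 43 5d 99 66 42 05
  t1: a8 8c 43 5d 21 84 9d a4
  t2: a8 21 8c a4 84 43 5d 8c

RES = [0xa8, 0x21, 0x8c, 0xa4, 0x84, 0x43, 0x5d, 0x8c]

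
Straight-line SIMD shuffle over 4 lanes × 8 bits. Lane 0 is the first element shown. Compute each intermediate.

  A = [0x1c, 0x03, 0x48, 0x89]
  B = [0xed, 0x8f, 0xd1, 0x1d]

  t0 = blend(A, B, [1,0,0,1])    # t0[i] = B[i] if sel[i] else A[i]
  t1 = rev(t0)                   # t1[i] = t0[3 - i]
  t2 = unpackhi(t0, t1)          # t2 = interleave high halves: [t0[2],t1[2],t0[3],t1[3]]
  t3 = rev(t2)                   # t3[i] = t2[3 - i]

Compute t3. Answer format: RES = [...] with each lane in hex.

RES = [0xed, 0x1d, 0x03, 0x48]

  t0: ed 03 48 1d
  t1: 1d 48 03 ed
  t2: 48 03 1d ed
  t3: ed 1d 03 48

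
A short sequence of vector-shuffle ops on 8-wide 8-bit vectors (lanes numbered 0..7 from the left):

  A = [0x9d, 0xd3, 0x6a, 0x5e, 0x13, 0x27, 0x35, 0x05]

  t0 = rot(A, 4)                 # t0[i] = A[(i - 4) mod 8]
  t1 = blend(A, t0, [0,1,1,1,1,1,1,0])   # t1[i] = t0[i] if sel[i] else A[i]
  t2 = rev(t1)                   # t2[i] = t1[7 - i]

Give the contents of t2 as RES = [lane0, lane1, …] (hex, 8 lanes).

RES = [ 0x05  0x6a  0xd3  0x9d  0x05  0x35  0x27  0x9d ]

→ t0 |13|27|35|05|9d|d3|6a|5e|
→ t1 |9d|27|35|05|9d|d3|6a|05|
→ t2 |05|6a|d3|9d|05|35|27|9d|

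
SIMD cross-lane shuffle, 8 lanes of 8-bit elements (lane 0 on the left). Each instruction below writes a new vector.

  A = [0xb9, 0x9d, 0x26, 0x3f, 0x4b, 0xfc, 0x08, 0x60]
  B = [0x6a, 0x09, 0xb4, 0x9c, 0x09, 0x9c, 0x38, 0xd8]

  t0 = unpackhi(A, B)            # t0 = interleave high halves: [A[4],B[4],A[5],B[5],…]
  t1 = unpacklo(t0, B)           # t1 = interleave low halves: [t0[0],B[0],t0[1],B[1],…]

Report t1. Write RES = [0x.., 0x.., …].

RES = [ 0x4b  0x6a  0x09  0x09  0xfc  0xb4  0x9c  0x9c ]

  t0: 4b 09 fc 9c 08 38 60 d8
  t1: 4b 6a 09 09 fc b4 9c 9c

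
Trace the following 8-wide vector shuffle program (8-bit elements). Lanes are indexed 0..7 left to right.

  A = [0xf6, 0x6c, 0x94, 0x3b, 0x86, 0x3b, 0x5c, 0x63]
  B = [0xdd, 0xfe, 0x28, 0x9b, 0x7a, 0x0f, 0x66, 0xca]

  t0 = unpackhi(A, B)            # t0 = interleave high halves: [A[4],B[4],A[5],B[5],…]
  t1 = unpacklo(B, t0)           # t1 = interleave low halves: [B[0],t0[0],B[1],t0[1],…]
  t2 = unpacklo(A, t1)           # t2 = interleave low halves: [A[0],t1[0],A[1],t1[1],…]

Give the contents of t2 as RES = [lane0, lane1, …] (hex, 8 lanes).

RES = [0xf6, 0xdd, 0x6c, 0x86, 0x94, 0xfe, 0x3b, 0x7a]

t0 = [0x86, 0x7a, 0x3b, 0x0f, 0x5c, 0x66, 0x63, 0xca]
t1 = [0xdd, 0x86, 0xfe, 0x7a, 0x28, 0x3b, 0x9b, 0x0f]
t2 = [0xf6, 0xdd, 0x6c, 0x86, 0x94, 0xfe, 0x3b, 0x7a]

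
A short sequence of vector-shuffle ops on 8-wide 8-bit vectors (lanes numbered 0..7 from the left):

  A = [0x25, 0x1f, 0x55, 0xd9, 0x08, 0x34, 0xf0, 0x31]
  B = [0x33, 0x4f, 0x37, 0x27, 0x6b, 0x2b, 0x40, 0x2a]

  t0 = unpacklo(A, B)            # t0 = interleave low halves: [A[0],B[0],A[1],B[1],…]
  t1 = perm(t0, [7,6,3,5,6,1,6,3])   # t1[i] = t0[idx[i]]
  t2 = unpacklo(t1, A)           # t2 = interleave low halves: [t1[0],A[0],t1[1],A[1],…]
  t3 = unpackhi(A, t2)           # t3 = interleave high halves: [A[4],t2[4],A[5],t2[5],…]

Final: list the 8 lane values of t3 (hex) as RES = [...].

RES = [ 0x08  0x4f  0x34  0x55  0xf0  0x37  0x31  0xd9 ]

→ t0 |25|33|1f|4f|55|37|d9|27|
→ t1 |27|d9|4f|37|d9|33|d9|4f|
→ t2 |27|25|d9|1f|4f|55|37|d9|
→ t3 |08|4f|34|55|f0|37|31|d9|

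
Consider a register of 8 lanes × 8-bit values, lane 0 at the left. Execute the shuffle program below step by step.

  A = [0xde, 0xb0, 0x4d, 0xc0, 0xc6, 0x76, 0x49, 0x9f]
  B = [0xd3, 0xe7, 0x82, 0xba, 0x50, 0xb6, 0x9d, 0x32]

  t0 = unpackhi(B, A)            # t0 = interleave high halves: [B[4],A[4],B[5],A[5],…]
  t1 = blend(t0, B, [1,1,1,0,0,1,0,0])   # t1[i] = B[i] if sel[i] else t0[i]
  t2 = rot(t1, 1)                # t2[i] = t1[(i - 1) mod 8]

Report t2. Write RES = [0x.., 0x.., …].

t0 = [0x50, 0xc6, 0xb6, 0x76, 0x9d, 0x49, 0x32, 0x9f]
t1 = [0xd3, 0xe7, 0x82, 0x76, 0x9d, 0xb6, 0x32, 0x9f]
t2 = [0x9f, 0xd3, 0xe7, 0x82, 0x76, 0x9d, 0xb6, 0x32]

RES = [0x9f, 0xd3, 0xe7, 0x82, 0x76, 0x9d, 0xb6, 0x32]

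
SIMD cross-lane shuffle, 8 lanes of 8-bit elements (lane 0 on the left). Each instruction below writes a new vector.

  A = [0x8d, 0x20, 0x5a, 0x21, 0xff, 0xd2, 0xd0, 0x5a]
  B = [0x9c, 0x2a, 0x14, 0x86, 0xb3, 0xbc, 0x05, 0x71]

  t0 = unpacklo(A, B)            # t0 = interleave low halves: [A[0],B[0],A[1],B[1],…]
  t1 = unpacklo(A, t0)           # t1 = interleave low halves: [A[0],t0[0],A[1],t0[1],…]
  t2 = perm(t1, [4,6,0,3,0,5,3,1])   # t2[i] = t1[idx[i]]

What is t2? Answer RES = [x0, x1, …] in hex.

RES = [0x5a, 0x21, 0x8d, 0x9c, 0x8d, 0x20, 0x9c, 0x8d]

t0 = [0x8d, 0x9c, 0x20, 0x2a, 0x5a, 0x14, 0x21, 0x86]
t1 = [0x8d, 0x8d, 0x20, 0x9c, 0x5a, 0x20, 0x21, 0x2a]
t2 = [0x5a, 0x21, 0x8d, 0x9c, 0x8d, 0x20, 0x9c, 0x8d]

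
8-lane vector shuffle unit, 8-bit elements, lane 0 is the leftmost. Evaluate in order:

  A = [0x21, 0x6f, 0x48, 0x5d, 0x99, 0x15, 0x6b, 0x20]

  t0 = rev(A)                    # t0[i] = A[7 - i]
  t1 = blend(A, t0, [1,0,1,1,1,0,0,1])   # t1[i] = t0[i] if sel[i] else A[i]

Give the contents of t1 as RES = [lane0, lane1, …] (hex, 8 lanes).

RES = [0x20, 0x6f, 0x15, 0x99, 0x5d, 0x15, 0x6b, 0x21]

  t0: 20 6b 15 99 5d 48 6f 21
  t1: 20 6f 15 99 5d 15 6b 21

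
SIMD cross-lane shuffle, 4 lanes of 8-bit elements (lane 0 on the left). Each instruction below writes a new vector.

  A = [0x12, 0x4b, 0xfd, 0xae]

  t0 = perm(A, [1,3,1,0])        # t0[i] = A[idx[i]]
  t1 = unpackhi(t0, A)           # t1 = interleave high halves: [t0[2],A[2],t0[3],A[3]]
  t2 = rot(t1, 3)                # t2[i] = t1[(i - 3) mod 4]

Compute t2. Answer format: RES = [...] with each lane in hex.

  t0: 4b ae 4b 12
  t1: 4b fd 12 ae
  t2: fd 12 ae 4b

RES = [ 0xfd  0x12  0xae  0x4b ]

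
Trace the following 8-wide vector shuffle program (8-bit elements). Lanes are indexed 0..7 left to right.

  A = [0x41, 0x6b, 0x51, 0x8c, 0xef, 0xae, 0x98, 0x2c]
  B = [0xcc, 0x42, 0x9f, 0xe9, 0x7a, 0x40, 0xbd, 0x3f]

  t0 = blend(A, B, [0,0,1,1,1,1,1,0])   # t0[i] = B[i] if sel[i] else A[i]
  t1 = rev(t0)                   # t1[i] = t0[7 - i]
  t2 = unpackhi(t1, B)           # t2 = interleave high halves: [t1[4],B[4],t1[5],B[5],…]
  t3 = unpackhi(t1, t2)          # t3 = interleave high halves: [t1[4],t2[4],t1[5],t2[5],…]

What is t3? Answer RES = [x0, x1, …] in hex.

RES = [0xe9, 0x6b, 0x9f, 0xbd, 0x6b, 0x41, 0x41, 0x3f]

→ t0 |41|6b|9f|e9|7a|40|bd|2c|
→ t1 |2c|bd|40|7a|e9|9f|6b|41|
→ t2 |e9|7a|9f|40|6b|bd|41|3f|
→ t3 |e9|6b|9f|bd|6b|41|41|3f|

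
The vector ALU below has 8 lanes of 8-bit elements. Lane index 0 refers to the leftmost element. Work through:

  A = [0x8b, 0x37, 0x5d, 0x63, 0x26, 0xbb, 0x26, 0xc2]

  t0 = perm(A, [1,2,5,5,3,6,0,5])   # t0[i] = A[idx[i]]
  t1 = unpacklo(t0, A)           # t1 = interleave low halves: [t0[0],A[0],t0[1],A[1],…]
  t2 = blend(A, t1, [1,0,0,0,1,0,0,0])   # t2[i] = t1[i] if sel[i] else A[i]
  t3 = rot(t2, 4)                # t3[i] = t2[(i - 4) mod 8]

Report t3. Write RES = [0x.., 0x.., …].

RES = [ 0xbb  0xbb  0x26  0xc2  0x37  0x37  0x5d  0x63 ]

  t0: 37 5d bb bb 63 26 8b bb
  t1: 37 8b 5d 37 bb 5d bb 63
  t2: 37 37 5d 63 bb bb 26 c2
  t3: bb bb 26 c2 37 37 5d 63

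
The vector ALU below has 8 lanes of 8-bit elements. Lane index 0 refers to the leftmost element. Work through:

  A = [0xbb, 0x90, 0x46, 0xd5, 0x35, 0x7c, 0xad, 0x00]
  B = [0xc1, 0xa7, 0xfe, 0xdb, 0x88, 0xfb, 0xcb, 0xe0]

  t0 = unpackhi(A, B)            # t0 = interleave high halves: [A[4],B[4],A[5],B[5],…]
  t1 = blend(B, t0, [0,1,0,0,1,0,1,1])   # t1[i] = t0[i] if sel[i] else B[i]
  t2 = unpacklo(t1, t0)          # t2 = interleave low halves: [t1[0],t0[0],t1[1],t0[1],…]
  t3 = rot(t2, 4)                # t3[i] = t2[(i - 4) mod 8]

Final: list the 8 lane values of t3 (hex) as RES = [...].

  t0: 35 88 7c fb ad cb 00 e0
  t1: c1 88 fe db ad fb 00 e0
  t2: c1 35 88 88 fe 7c db fb
  t3: fe 7c db fb c1 35 88 88

RES = [0xfe, 0x7c, 0xdb, 0xfb, 0xc1, 0x35, 0x88, 0x88]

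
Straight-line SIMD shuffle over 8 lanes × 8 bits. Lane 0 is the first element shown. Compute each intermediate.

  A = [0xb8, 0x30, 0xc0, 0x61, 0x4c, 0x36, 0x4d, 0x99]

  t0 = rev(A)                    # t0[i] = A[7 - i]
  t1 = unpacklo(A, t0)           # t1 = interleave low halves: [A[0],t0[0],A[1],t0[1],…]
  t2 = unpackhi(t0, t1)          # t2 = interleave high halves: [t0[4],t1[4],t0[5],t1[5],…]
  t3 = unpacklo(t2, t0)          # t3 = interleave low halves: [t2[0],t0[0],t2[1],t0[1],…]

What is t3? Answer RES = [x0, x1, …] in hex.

RES = [ 0x61  0x99  0xc0  0x4d  0xc0  0x36  0x36  0x4c ]

t0 = [0x99, 0x4d, 0x36, 0x4c, 0x61, 0xc0, 0x30, 0xb8]
t1 = [0xb8, 0x99, 0x30, 0x4d, 0xc0, 0x36, 0x61, 0x4c]
t2 = [0x61, 0xc0, 0xc0, 0x36, 0x30, 0x61, 0xb8, 0x4c]
t3 = [0x61, 0x99, 0xc0, 0x4d, 0xc0, 0x36, 0x36, 0x4c]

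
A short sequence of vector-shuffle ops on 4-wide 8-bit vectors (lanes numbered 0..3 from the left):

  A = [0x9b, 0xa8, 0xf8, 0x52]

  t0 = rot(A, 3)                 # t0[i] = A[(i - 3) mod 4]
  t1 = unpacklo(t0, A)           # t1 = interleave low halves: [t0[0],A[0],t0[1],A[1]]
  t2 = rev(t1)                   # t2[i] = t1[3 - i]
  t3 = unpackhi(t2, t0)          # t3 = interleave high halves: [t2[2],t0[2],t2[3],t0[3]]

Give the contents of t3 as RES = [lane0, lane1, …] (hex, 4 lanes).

  t0: a8 f8 52 9b
  t1: a8 9b f8 a8
  t2: a8 f8 9b a8
  t3: 9b 52 a8 9b

RES = [0x9b, 0x52, 0xa8, 0x9b]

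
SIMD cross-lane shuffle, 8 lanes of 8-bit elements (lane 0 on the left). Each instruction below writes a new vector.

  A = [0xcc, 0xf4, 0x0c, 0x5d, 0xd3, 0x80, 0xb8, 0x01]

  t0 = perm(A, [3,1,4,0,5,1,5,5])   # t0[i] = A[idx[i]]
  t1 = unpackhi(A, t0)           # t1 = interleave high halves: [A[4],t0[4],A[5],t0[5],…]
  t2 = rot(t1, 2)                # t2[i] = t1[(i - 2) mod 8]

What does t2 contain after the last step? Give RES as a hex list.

  t0: 5d f4 d3 cc 80 f4 80 80
  t1: d3 80 80 f4 b8 80 01 80
  t2: 01 80 d3 80 80 f4 b8 80

RES = [ 0x01  0x80  0xd3  0x80  0x80  0xf4  0xb8  0x80 ]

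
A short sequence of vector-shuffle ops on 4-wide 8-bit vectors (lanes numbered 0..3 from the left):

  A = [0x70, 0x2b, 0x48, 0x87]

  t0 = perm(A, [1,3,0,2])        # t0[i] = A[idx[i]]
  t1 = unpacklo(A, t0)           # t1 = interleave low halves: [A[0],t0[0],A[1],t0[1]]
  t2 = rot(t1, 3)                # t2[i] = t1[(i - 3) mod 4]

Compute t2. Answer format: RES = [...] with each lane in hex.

RES = [ 0x2b  0x2b  0x87  0x70 ]

t0 = [0x2b, 0x87, 0x70, 0x48]
t1 = [0x70, 0x2b, 0x2b, 0x87]
t2 = [0x2b, 0x2b, 0x87, 0x70]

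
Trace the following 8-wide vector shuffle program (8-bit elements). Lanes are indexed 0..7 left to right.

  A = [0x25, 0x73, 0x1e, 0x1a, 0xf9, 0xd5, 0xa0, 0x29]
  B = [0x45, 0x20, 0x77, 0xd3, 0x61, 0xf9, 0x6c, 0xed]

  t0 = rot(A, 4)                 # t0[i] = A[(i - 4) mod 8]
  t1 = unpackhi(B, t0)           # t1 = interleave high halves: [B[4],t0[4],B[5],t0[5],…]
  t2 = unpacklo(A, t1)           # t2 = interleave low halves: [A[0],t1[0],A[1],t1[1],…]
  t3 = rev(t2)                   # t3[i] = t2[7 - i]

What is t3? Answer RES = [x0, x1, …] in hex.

  t0: f9 d5 a0 29 25 73 1e 1a
  t1: 61 25 f9 73 6c 1e ed 1a
  t2: 25 61 73 25 1e f9 1a 73
  t3: 73 1a f9 1e 25 73 61 25

RES = [0x73, 0x1a, 0xf9, 0x1e, 0x25, 0x73, 0x61, 0x25]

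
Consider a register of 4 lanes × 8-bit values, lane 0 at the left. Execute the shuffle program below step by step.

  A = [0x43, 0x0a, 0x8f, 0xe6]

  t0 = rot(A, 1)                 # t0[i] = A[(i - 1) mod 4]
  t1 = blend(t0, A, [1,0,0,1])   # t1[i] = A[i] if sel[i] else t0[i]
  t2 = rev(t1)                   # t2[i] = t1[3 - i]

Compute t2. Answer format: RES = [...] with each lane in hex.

t0 = [0xe6, 0x43, 0x0a, 0x8f]
t1 = [0x43, 0x43, 0x0a, 0xe6]
t2 = [0xe6, 0x0a, 0x43, 0x43]

RES = [0xe6, 0x0a, 0x43, 0x43]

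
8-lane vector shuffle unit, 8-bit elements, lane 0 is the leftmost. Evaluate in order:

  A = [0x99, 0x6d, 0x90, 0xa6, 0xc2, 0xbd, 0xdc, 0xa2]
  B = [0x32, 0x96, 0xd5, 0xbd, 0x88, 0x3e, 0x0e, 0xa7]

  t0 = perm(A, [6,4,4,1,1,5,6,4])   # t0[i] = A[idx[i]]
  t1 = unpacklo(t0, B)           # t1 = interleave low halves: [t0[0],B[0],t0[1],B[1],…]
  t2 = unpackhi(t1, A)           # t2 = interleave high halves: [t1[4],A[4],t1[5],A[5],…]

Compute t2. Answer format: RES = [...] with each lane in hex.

  t0: dc c2 c2 6d 6d bd dc c2
  t1: dc 32 c2 96 c2 d5 6d bd
  t2: c2 c2 d5 bd 6d dc bd a2

RES = [ 0xc2  0xc2  0xd5  0xbd  0x6d  0xdc  0xbd  0xa2 ]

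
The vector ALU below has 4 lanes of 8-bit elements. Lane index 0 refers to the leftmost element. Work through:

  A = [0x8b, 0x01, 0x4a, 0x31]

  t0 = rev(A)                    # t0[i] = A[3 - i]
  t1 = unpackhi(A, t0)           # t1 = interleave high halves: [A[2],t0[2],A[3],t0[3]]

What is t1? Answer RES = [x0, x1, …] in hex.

  t0: 31 4a 01 8b
  t1: 4a 01 31 8b

RES = [0x4a, 0x01, 0x31, 0x8b]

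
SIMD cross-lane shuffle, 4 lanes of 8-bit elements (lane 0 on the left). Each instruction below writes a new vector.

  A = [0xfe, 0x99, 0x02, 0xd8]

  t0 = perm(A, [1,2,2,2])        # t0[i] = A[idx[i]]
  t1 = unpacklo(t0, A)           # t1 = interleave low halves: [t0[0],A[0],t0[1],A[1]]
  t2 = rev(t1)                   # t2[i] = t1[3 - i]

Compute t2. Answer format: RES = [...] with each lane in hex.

RES = [0x99, 0x02, 0xfe, 0x99]

→ t0 |99|02|02|02|
→ t1 |99|fe|02|99|
→ t2 |99|02|fe|99|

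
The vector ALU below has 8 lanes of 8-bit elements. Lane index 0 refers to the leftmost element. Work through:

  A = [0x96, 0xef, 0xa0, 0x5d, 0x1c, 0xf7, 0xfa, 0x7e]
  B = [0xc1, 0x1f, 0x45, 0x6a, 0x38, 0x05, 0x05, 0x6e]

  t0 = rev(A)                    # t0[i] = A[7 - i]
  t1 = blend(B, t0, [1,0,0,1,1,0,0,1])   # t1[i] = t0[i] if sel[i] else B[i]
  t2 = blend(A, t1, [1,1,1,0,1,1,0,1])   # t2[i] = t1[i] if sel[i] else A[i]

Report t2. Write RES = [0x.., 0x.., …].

t0 = [0x7e, 0xfa, 0xf7, 0x1c, 0x5d, 0xa0, 0xef, 0x96]
t1 = [0x7e, 0x1f, 0x45, 0x1c, 0x5d, 0x05, 0x05, 0x96]
t2 = [0x7e, 0x1f, 0x45, 0x5d, 0x5d, 0x05, 0xfa, 0x96]

RES = [ 0x7e  0x1f  0x45  0x5d  0x5d  0x05  0xfa  0x96 ]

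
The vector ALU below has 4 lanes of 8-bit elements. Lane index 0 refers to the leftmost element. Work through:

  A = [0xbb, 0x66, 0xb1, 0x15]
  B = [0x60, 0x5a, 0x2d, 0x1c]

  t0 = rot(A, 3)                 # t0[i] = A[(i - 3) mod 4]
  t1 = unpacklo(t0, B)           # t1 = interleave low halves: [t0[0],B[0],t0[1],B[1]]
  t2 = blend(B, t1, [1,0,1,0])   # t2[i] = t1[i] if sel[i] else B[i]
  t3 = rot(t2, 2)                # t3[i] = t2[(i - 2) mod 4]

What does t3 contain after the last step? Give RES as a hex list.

t0 = [0x66, 0xb1, 0x15, 0xbb]
t1 = [0x66, 0x60, 0xb1, 0x5a]
t2 = [0x66, 0x5a, 0xb1, 0x1c]
t3 = [0xb1, 0x1c, 0x66, 0x5a]

RES = [ 0xb1  0x1c  0x66  0x5a ]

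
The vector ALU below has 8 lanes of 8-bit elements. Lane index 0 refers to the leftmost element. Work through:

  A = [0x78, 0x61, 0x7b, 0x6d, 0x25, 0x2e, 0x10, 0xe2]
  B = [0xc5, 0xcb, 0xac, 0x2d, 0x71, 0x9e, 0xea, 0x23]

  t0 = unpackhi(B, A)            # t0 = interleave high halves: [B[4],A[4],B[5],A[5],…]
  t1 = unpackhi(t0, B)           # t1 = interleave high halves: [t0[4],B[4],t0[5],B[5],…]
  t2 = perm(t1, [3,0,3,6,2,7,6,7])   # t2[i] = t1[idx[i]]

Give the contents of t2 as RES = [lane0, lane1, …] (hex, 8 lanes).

RES = [ 0x9e  0xea  0x9e  0xe2  0x10  0x23  0xe2  0x23 ]

→ t0 |71|25|9e|2e|ea|10|23|e2|
→ t1 |ea|71|10|9e|23|ea|e2|23|
→ t2 |9e|ea|9e|e2|10|23|e2|23|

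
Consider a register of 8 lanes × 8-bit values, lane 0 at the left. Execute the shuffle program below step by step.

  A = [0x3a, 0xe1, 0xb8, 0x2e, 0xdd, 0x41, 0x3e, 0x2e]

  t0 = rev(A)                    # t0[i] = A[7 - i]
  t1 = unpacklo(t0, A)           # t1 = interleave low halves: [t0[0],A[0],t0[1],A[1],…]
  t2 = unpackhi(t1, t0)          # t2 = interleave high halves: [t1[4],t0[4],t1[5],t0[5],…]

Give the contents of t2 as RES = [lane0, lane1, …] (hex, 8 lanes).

RES = [ 0x41  0x2e  0xb8  0xb8  0xdd  0xe1  0x2e  0x3a ]

t0 = [0x2e, 0x3e, 0x41, 0xdd, 0x2e, 0xb8, 0xe1, 0x3a]
t1 = [0x2e, 0x3a, 0x3e, 0xe1, 0x41, 0xb8, 0xdd, 0x2e]
t2 = [0x41, 0x2e, 0xb8, 0xb8, 0xdd, 0xe1, 0x2e, 0x3a]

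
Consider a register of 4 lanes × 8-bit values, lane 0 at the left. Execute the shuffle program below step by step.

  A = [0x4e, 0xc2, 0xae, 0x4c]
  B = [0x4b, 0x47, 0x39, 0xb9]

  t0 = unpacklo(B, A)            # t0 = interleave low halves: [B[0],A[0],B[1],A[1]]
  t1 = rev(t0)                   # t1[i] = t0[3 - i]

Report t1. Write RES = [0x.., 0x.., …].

t0 = [0x4b, 0x4e, 0x47, 0xc2]
t1 = [0xc2, 0x47, 0x4e, 0x4b]

RES = [0xc2, 0x47, 0x4e, 0x4b]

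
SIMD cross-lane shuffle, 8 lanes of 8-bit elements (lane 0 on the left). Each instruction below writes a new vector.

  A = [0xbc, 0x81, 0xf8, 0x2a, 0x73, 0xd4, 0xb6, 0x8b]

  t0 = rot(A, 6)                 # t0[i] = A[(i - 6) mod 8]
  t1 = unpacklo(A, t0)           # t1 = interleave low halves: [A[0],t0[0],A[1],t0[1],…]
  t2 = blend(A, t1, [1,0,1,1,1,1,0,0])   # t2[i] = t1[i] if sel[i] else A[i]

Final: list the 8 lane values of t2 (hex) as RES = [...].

  t0: f8 2a 73 d4 b6 8b bc 81
  t1: bc f8 81 2a f8 73 2a d4
  t2: bc 81 81 2a f8 73 b6 8b

RES = [ 0xbc  0x81  0x81  0x2a  0xf8  0x73  0xb6  0x8b ]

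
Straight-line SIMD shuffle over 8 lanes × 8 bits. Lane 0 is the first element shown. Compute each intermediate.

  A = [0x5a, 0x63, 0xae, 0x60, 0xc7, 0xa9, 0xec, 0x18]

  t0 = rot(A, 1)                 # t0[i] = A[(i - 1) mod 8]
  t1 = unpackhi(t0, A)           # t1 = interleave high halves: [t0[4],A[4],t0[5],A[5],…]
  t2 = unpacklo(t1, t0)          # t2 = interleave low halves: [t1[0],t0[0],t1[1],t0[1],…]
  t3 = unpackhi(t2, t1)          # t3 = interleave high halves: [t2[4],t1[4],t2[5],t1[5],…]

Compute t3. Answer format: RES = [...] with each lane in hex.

t0 = [0x18, 0x5a, 0x63, 0xae, 0x60, 0xc7, 0xa9, 0xec]
t1 = [0x60, 0xc7, 0xc7, 0xa9, 0xa9, 0xec, 0xec, 0x18]
t2 = [0x60, 0x18, 0xc7, 0x5a, 0xc7, 0x63, 0xa9, 0xae]
t3 = [0xc7, 0xa9, 0x63, 0xec, 0xa9, 0xec, 0xae, 0x18]

RES = [ 0xc7  0xa9  0x63  0xec  0xa9  0xec  0xae  0x18 ]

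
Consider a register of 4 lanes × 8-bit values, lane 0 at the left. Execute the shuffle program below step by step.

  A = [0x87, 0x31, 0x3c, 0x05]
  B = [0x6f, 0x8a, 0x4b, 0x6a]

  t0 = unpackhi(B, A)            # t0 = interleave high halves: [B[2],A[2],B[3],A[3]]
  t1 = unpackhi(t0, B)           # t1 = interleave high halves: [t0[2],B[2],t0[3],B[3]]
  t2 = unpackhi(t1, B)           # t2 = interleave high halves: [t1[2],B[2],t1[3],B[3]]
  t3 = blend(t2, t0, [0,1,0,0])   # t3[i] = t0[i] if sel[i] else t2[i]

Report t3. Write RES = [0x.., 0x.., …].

RES = [0x05, 0x3c, 0x6a, 0x6a]

  t0: 4b 3c 6a 05
  t1: 6a 4b 05 6a
  t2: 05 4b 6a 6a
  t3: 05 3c 6a 6a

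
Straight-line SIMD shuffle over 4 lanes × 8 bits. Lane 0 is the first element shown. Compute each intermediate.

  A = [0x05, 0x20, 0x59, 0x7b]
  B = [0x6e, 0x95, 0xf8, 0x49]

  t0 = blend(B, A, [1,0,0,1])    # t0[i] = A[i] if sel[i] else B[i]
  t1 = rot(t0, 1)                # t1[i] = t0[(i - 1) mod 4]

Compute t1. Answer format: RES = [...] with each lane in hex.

RES = [0x7b, 0x05, 0x95, 0xf8]

t0 = [0x05, 0x95, 0xf8, 0x7b]
t1 = [0x7b, 0x05, 0x95, 0xf8]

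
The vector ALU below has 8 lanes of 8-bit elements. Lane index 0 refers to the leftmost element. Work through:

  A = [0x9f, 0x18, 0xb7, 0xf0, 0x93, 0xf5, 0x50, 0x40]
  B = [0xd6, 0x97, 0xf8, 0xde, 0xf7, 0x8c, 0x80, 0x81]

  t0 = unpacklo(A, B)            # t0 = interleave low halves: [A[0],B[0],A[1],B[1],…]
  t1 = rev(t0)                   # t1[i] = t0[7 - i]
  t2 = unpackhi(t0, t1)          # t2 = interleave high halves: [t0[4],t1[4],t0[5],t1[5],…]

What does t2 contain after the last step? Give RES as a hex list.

  t0: 9f d6 18 97 b7 f8 f0 de
  t1: de f0 f8 b7 97 18 d6 9f
  t2: b7 97 f8 18 f0 d6 de 9f

RES = [ 0xb7  0x97  0xf8  0x18  0xf0  0xd6  0xde  0x9f ]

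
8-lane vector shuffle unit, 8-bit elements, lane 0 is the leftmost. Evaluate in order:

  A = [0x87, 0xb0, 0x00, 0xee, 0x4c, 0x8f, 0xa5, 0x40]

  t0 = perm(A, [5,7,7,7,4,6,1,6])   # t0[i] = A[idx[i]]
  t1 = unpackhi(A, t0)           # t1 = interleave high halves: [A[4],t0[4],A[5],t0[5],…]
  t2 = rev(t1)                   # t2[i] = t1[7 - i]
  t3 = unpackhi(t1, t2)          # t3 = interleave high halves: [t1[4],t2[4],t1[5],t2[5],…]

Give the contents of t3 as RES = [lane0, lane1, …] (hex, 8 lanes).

RES = [0xa5, 0xa5, 0xb0, 0x8f, 0x40, 0x4c, 0xa5, 0x4c]

  t0: 8f 40 40 40 4c a5 b0 a5
  t1: 4c 4c 8f a5 a5 b0 40 a5
  t2: a5 40 b0 a5 a5 8f 4c 4c
  t3: a5 a5 b0 8f 40 4c a5 4c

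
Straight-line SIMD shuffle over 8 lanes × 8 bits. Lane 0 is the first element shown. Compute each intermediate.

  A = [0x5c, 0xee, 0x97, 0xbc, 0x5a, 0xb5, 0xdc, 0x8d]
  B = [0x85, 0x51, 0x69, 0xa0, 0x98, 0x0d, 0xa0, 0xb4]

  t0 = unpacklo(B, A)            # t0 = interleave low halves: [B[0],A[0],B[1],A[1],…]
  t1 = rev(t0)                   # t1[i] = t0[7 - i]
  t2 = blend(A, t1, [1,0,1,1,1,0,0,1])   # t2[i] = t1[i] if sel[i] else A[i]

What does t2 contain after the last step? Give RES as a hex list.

RES = [ 0xbc  0xee  0x97  0x69  0xee  0xb5  0xdc  0x85 ]

→ t0 |85|5c|51|ee|69|97|a0|bc|
→ t1 |bc|a0|97|69|ee|51|5c|85|
→ t2 |bc|ee|97|69|ee|b5|dc|85|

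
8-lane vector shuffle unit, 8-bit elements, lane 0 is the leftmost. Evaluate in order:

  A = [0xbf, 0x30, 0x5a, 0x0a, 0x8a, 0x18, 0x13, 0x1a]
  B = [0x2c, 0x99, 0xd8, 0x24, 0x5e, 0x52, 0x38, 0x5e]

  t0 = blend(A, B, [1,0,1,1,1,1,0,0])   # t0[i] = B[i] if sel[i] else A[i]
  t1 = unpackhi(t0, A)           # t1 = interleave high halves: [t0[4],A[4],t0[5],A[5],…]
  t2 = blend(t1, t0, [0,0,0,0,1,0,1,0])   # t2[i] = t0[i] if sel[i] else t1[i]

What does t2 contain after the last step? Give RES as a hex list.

RES = [0x5e, 0x8a, 0x52, 0x18, 0x5e, 0x13, 0x13, 0x1a]

→ t0 |2c|30|d8|24|5e|52|13|1a|
→ t1 |5e|8a|52|18|13|13|1a|1a|
→ t2 |5e|8a|52|18|5e|13|13|1a|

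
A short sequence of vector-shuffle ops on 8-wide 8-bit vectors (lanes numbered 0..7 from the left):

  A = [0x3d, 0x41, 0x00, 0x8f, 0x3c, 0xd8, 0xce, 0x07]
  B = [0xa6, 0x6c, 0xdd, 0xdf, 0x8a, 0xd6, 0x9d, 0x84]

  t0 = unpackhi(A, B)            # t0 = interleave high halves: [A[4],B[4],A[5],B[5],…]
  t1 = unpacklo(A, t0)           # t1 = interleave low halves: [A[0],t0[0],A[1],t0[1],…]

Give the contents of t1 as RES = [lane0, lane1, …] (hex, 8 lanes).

→ t0 |3c|8a|d8|d6|ce|9d|07|84|
→ t1 |3d|3c|41|8a|00|d8|8f|d6|

RES = [ 0x3d  0x3c  0x41  0x8a  0x00  0xd8  0x8f  0xd6 ]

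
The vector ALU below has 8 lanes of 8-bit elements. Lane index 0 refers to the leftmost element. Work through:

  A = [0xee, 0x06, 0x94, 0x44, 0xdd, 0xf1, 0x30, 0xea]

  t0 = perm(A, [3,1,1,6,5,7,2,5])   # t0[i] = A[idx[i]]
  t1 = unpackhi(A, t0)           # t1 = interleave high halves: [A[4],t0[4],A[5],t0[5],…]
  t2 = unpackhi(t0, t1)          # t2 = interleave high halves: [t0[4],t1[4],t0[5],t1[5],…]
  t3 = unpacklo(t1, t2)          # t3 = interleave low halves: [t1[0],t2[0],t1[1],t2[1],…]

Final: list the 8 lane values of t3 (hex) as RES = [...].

RES = [0xdd, 0xf1, 0xf1, 0x30, 0xf1, 0xea, 0xea, 0x94]

t0 = [0x44, 0x06, 0x06, 0x30, 0xf1, 0xea, 0x94, 0xf1]
t1 = [0xdd, 0xf1, 0xf1, 0xea, 0x30, 0x94, 0xea, 0xf1]
t2 = [0xf1, 0x30, 0xea, 0x94, 0x94, 0xea, 0xf1, 0xf1]
t3 = [0xdd, 0xf1, 0xf1, 0x30, 0xf1, 0xea, 0xea, 0x94]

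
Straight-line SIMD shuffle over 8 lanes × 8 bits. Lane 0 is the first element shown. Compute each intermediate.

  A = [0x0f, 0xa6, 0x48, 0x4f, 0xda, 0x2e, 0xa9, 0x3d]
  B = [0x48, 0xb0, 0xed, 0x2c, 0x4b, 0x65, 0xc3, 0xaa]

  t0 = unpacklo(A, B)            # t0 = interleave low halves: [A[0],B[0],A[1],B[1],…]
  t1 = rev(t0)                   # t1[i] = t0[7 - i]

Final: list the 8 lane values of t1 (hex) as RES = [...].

RES = [0x2c, 0x4f, 0xed, 0x48, 0xb0, 0xa6, 0x48, 0x0f]

→ t0 |0f|48|a6|b0|48|ed|4f|2c|
→ t1 |2c|4f|ed|48|b0|a6|48|0f|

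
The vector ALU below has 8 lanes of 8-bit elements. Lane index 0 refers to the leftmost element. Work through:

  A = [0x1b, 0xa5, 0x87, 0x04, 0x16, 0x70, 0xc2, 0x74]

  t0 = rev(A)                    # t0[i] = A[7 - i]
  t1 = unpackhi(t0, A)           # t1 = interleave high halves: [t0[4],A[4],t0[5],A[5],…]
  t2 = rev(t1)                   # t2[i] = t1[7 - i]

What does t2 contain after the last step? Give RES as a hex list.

  t0: 74 c2 70 16 04 87 a5 1b
  t1: 04 16 87 70 a5 c2 1b 74
  t2: 74 1b c2 a5 70 87 16 04

RES = [ 0x74  0x1b  0xc2  0xa5  0x70  0x87  0x16  0x04 ]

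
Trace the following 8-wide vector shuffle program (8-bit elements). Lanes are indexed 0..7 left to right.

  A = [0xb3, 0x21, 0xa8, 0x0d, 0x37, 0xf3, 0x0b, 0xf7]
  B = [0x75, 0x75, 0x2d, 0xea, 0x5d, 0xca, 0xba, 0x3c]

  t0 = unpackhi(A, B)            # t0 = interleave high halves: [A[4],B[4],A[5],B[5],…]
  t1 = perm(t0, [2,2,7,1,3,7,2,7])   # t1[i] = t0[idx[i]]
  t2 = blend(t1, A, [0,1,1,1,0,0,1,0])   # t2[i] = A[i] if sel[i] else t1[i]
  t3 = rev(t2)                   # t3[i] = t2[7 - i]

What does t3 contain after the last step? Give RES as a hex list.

  t0: 37 5d f3 ca 0b ba f7 3c
  t1: f3 f3 3c 5d ca 3c f3 3c
  t2: f3 21 a8 0d ca 3c 0b 3c
  t3: 3c 0b 3c ca 0d a8 21 f3

RES = [0x3c, 0x0b, 0x3c, 0xca, 0x0d, 0xa8, 0x21, 0xf3]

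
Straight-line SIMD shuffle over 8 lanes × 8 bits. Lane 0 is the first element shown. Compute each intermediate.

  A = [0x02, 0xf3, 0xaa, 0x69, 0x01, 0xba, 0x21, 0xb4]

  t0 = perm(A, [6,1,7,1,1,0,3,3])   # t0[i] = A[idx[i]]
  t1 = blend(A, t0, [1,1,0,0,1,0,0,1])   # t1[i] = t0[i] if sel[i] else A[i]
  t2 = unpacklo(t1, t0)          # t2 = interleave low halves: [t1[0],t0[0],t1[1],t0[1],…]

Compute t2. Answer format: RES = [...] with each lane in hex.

RES = [ 0x21  0x21  0xf3  0xf3  0xaa  0xb4  0x69  0xf3 ]

→ t0 |21|f3|b4|f3|f3|02|69|69|
→ t1 |21|f3|aa|69|f3|ba|21|69|
→ t2 |21|21|f3|f3|aa|b4|69|f3|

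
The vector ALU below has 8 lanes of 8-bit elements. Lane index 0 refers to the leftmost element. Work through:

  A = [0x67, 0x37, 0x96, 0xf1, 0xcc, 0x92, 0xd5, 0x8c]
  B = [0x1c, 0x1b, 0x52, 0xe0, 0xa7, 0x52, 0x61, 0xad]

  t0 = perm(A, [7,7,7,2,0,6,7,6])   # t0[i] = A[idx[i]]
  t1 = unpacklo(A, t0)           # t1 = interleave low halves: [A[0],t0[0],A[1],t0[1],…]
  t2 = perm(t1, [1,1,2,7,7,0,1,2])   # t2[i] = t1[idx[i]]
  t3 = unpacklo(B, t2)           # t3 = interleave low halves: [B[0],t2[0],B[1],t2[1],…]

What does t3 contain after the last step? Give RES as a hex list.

  t0: 8c 8c 8c 96 67 d5 8c d5
  t1: 67 8c 37 8c 96 8c f1 96
  t2: 8c 8c 37 96 96 67 8c 37
  t3: 1c 8c 1b 8c 52 37 e0 96

RES = [ 0x1c  0x8c  0x1b  0x8c  0x52  0x37  0xe0  0x96 ]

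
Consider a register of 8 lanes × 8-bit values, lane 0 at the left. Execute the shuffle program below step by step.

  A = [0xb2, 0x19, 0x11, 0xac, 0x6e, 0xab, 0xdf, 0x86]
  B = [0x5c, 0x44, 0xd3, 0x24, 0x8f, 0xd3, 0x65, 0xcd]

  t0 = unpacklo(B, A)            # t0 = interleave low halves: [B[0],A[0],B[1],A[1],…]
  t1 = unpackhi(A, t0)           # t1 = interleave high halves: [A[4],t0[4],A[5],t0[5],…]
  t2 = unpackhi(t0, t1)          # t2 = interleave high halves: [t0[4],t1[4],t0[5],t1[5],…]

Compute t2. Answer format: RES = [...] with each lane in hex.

→ t0 |5c|b2|44|19|d3|11|24|ac|
→ t1 |6e|d3|ab|11|df|24|86|ac|
→ t2 |d3|df|11|24|24|86|ac|ac|

RES = [ 0xd3  0xdf  0x11  0x24  0x24  0x86  0xac  0xac ]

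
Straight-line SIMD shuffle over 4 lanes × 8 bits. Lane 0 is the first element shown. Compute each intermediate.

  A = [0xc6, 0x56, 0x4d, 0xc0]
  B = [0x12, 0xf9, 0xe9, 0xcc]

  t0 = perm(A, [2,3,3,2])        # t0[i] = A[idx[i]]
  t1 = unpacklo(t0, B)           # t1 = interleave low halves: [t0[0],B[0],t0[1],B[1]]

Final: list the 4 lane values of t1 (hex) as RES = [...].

RES = [ 0x4d  0x12  0xc0  0xf9 ]

  t0: 4d c0 c0 4d
  t1: 4d 12 c0 f9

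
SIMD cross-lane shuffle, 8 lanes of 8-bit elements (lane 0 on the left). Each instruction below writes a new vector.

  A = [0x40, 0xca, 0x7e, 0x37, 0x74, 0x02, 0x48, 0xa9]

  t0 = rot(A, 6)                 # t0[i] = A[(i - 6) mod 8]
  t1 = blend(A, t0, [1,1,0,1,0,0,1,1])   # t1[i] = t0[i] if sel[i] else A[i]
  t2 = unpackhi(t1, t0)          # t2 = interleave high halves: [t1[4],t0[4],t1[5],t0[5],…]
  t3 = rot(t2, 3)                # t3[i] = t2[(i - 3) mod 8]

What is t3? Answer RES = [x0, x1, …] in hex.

  t0: 7e 37 74 02 48 a9 40 ca
  t1: 7e 37 7e 02 74 02 40 ca
  t2: 74 48 02 a9 40 40 ca ca
  t3: 40 ca ca 74 48 02 a9 40

RES = [0x40, 0xca, 0xca, 0x74, 0x48, 0x02, 0xa9, 0x40]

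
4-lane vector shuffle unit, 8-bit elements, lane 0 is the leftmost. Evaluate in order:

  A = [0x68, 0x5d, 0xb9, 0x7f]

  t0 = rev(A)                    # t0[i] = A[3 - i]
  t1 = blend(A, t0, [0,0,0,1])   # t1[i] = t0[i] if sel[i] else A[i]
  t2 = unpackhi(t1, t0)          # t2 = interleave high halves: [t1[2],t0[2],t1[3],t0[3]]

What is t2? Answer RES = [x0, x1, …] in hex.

→ t0 |7f|b9|5d|68|
→ t1 |68|5d|b9|68|
→ t2 |b9|5d|68|68|

RES = [0xb9, 0x5d, 0x68, 0x68]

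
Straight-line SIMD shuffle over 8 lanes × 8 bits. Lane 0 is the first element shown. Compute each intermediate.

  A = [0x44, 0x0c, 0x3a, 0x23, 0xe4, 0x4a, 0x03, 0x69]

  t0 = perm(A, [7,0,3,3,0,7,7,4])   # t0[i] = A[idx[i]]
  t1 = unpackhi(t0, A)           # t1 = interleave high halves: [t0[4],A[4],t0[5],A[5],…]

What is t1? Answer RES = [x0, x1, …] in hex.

  t0: 69 44 23 23 44 69 69 e4
  t1: 44 e4 69 4a 69 03 e4 69

RES = [ 0x44  0xe4  0x69  0x4a  0x69  0x03  0xe4  0x69 ]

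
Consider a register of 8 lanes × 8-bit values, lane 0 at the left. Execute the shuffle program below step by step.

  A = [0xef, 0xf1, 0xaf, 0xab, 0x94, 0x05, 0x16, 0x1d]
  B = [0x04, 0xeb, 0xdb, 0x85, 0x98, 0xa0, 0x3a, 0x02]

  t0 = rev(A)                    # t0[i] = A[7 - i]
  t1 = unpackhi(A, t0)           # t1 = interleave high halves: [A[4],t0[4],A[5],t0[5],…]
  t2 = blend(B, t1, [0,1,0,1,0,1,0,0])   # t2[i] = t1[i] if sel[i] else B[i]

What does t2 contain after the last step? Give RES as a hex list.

  t0: 1d 16 05 94 ab af f1 ef
  t1: 94 ab 05 af 16 f1 1d ef
  t2: 04 ab db af 98 f1 3a 02

RES = [ 0x04  0xab  0xdb  0xaf  0x98  0xf1  0x3a  0x02 ]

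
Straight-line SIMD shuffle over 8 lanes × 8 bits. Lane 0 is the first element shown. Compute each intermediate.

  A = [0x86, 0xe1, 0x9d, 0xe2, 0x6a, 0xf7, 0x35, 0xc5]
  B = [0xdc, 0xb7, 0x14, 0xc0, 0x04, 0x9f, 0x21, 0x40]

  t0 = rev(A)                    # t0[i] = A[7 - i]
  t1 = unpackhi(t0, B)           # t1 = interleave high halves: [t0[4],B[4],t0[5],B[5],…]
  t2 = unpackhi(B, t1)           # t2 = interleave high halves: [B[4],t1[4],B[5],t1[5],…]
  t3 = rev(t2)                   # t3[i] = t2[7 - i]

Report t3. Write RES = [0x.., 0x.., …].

  t0: c5 35 f7 6a e2 9d e1 86
  t1: e2 04 9d 9f e1 21 86 40
  t2: 04 e1 9f 21 21 86 40 40
  t3: 40 40 86 21 21 9f e1 04

RES = [ 0x40  0x40  0x86  0x21  0x21  0x9f  0xe1  0x04 ]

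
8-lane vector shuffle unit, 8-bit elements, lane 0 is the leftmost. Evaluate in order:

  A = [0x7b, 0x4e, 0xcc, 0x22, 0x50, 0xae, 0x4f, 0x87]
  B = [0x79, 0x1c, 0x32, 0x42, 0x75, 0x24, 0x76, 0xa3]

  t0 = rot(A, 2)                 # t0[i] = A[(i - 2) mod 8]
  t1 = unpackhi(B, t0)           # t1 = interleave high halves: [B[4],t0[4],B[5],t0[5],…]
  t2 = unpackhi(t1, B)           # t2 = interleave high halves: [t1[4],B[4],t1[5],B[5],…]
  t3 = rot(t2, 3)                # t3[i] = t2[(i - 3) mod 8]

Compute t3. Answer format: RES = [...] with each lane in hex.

RES = [ 0x76  0xae  0xa3  0x76  0x75  0x50  0x24  0xa3 ]

→ t0 |4f|87|7b|4e|cc|22|50|ae|
→ t1 |75|cc|24|22|76|50|a3|ae|
→ t2 |76|75|50|24|a3|76|ae|a3|
→ t3 |76|ae|a3|76|75|50|24|a3|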